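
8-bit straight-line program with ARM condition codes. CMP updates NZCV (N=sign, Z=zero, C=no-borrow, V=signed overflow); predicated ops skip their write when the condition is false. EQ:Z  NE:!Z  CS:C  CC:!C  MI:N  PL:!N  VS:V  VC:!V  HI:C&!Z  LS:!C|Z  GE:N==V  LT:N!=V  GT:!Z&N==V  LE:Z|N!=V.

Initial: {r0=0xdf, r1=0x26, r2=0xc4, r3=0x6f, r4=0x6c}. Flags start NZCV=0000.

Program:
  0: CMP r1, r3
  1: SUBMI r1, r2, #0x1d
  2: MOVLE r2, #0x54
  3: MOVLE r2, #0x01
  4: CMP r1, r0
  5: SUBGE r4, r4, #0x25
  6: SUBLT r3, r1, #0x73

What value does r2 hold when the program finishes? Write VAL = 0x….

[0] flags=1000 → (cmp)
[1] flags=1000 MI?T → r1=0xa7
[2] flags=1000 LE?T → r2=0x54
[3] flags=1000 LE?T → r2=0x01
[4] flags=1000 → (cmp)
[5] flags=1000 GE?F → skip
[6] flags=1000 LT?T → r3=0x34

VAL = 0x01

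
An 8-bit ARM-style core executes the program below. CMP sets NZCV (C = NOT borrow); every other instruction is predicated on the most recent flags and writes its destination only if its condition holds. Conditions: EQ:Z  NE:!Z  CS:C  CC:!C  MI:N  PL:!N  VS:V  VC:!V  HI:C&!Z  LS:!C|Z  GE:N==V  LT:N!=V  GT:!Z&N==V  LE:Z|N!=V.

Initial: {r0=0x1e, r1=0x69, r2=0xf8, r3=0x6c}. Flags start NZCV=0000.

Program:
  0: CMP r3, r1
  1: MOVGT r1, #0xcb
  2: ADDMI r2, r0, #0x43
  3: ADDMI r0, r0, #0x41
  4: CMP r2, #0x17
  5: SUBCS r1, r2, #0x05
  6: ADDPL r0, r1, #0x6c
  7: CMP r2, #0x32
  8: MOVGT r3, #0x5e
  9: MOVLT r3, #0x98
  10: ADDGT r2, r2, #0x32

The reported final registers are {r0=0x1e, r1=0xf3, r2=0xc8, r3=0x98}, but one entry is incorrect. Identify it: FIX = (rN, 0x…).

0: ✓ CMP  NZCV=0010
1: ✓ MOVGT  r1←0xcb
2: · ADDMI
3: · ADDMI
4: ✓ CMP  NZCV=1010
5: ✓ SUBCS  r1←0xf3
6: · ADDPL
7: ✓ CMP  NZCV=1010
8: · MOVGT
9: ✓ MOVLT  r3←0x98
10: · ADDGT

FIX = (r2, 0xf8)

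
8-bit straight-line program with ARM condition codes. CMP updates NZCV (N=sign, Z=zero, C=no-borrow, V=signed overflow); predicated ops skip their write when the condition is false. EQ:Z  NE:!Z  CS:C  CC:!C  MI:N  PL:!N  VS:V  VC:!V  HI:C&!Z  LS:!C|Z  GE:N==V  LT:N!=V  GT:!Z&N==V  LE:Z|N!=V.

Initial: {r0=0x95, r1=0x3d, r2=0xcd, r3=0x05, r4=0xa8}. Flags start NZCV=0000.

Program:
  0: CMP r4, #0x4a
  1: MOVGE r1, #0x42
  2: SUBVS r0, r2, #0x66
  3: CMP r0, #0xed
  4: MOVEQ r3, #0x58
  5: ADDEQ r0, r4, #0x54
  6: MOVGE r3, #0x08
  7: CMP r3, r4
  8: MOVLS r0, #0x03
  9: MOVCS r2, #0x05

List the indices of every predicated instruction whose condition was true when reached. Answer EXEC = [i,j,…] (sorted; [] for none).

[0] flags=0011 → (cmp)
[1] flags=0011 GE?F → skip
[2] flags=0011 VS?T → r0=0x67
[3] flags=0000 → (cmp)
[4] flags=0000 EQ?F → skip
[5] flags=0000 EQ?F → skip
[6] flags=0000 GE?T → r3=0x08
[7] flags=0000 → (cmp)
[8] flags=0000 LS?T → r0=0x03
[9] flags=0000 CS?F → skip

EXEC = [2,6,8]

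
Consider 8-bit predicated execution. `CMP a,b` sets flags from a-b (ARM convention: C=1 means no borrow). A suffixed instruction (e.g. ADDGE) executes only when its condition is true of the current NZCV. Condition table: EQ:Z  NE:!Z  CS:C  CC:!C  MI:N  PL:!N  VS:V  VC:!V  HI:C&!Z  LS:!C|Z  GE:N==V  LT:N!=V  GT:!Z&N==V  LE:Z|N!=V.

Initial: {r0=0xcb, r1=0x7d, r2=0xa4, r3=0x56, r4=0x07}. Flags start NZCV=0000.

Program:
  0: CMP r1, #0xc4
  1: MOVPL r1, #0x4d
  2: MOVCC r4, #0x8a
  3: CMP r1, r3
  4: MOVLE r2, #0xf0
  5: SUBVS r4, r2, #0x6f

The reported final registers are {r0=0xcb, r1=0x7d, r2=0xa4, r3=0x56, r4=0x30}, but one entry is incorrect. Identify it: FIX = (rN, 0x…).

FIX = (r4, 0x8a)

0: ✓ CMP  NZCV=1001
1: · MOVPL
2: ✓ MOVCC  r4←0x8a
3: ✓ CMP  NZCV=0010
4: · MOVLE
5: · SUBVS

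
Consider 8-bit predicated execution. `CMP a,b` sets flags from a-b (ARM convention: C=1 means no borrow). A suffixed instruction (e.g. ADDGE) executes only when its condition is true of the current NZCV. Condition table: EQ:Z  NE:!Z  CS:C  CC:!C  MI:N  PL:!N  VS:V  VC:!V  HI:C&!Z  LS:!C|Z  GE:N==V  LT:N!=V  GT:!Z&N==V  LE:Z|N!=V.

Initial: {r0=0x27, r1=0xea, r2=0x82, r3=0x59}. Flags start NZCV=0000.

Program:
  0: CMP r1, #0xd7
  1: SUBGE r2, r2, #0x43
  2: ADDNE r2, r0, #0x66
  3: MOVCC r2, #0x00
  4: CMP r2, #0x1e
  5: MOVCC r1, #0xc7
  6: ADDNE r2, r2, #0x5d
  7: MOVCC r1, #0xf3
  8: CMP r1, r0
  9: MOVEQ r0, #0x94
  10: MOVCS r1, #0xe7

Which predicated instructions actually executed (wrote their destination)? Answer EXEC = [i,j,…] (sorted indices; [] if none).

0: ✓ CMP  NZCV=0010
1: ✓ SUBGE  r2←0x3f
2: ✓ ADDNE  r2←0x8d
3: · MOVCC
4: ✓ CMP  NZCV=0011
5: · MOVCC
6: ✓ ADDNE  r2←0xea
7: · MOVCC
8: ✓ CMP  NZCV=1010
9: · MOVEQ
10: ✓ MOVCS  r1←0xe7

EXEC = [1,2,6,10]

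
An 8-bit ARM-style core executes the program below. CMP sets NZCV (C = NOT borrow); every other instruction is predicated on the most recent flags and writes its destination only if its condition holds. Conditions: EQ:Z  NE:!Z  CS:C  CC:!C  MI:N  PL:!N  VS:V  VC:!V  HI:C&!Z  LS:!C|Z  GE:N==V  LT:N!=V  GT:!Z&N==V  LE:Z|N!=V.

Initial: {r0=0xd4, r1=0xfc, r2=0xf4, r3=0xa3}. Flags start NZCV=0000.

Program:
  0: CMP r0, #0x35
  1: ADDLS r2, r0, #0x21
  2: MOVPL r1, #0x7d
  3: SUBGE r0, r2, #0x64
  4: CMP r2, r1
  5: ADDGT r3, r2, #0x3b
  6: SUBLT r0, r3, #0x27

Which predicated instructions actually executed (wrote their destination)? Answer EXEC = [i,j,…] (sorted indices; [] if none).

EXEC = [6]

[0] flags=1010 → (cmp)
[1] flags=1010 LS?F → skip
[2] flags=1010 PL?F → skip
[3] flags=1010 GE?F → skip
[4] flags=1000 → (cmp)
[5] flags=1000 GT?F → skip
[6] flags=1000 LT?T → r0=0x7c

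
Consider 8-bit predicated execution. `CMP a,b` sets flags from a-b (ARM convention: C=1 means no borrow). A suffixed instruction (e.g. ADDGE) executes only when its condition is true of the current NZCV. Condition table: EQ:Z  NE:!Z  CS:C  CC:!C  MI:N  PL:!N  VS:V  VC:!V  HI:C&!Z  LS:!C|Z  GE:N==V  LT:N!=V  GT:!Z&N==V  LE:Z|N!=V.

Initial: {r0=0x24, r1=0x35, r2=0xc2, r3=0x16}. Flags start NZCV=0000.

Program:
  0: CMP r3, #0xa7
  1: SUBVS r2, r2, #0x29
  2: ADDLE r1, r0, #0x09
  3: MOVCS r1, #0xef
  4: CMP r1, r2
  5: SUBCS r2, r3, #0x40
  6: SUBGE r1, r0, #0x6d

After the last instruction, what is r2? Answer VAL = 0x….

VAL = 0xc2

0: ✓ CMP  NZCV=0000
1: · SUBVS
2: · ADDLE
3: · MOVCS
4: ✓ CMP  NZCV=0000
5: · SUBCS
6: ✓ SUBGE  r1←0xb7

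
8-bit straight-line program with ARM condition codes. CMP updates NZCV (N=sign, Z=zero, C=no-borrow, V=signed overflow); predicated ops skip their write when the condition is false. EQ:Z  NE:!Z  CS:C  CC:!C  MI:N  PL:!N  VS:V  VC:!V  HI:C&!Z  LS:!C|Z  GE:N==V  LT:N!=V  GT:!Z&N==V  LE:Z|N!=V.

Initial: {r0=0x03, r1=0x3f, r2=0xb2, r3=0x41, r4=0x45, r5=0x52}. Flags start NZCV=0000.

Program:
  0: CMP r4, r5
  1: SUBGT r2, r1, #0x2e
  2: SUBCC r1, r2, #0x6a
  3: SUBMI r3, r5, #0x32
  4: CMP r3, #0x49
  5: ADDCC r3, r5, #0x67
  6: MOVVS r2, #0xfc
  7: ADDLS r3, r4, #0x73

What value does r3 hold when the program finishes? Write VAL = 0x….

VAL = 0xb8

[0] flags=1000 → (cmp)
[1] flags=1000 GT?F → skip
[2] flags=1000 CC?T → r1=0x48
[3] flags=1000 MI?T → r3=0x20
[4] flags=1000 → (cmp)
[5] flags=1000 CC?T → r3=0xb9
[6] flags=1000 VS?F → skip
[7] flags=1000 LS?T → r3=0xb8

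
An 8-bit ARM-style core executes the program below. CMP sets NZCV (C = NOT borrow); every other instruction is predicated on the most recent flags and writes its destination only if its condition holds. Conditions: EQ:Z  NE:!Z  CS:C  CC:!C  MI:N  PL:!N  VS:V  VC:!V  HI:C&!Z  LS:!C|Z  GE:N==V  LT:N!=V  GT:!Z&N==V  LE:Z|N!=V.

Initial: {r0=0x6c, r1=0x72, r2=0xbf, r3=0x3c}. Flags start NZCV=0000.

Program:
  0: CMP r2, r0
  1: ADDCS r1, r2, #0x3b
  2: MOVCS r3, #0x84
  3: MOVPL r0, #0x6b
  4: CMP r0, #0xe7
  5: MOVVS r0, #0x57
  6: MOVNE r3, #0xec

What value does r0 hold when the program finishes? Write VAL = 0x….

VAL = 0x57

[0] flags=0011 → (cmp)
[1] flags=0011 CS?T → r1=0xfa
[2] flags=0011 CS?T → r3=0x84
[3] flags=0011 PL?T → r0=0x6b
[4] flags=1001 → (cmp)
[5] flags=1001 VS?T → r0=0x57
[6] flags=1001 NE?T → r3=0xec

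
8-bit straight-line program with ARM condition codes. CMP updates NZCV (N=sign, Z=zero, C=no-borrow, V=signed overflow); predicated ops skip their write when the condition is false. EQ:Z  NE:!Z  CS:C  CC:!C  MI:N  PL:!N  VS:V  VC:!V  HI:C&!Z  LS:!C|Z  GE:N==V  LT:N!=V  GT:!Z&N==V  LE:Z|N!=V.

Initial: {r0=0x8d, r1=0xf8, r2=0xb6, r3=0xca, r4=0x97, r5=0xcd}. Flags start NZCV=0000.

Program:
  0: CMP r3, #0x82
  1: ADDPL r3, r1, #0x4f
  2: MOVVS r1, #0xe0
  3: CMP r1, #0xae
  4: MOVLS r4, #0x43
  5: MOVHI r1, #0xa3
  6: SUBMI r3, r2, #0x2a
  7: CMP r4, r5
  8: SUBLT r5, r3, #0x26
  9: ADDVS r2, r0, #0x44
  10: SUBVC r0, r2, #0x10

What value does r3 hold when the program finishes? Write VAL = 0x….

VAL = 0x47

0: ✓ CMP  NZCV=0010
1: ✓ ADDPL  r3←0x47
2: · MOVVS
3: ✓ CMP  NZCV=0010
4: · MOVLS
5: ✓ MOVHI  r1←0xa3
6: · SUBMI
7: ✓ CMP  NZCV=1000
8: ✓ SUBLT  r5←0x21
9: · ADDVS
10: ✓ SUBVC  r0←0xa6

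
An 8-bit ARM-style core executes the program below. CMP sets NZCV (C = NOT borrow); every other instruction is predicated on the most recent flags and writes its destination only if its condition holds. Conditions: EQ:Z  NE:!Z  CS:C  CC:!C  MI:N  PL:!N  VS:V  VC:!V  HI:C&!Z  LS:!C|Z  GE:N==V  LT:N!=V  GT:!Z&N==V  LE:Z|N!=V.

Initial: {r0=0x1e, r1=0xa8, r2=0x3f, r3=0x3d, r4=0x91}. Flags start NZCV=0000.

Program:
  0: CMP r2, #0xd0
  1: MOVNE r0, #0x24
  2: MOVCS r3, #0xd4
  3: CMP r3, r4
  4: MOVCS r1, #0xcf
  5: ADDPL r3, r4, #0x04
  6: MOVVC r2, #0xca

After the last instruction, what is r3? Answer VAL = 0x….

VAL = 0x3d

[0] flags=0000 → (cmp)
[1] flags=0000 NE?T → r0=0x24
[2] flags=0000 CS?F → skip
[3] flags=1001 → (cmp)
[4] flags=1001 CS?F → skip
[5] flags=1001 PL?F → skip
[6] flags=1001 VC?F → skip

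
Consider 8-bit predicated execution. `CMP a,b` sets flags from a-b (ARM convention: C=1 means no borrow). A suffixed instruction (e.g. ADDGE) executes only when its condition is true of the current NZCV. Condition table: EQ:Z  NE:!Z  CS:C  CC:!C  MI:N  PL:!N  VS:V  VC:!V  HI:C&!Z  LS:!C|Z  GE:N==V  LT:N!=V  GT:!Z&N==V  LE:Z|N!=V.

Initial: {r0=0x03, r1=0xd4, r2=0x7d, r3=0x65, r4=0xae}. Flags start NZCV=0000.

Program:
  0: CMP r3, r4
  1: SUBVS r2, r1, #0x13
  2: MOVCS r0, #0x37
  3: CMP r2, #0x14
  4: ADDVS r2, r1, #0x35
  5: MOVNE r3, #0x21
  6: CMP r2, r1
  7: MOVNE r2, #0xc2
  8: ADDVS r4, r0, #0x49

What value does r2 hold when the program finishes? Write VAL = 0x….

0: ✓ CMP  NZCV=1001
1: ✓ SUBVS  r2←0xc1
2: · MOVCS
3: ✓ CMP  NZCV=1010
4: · ADDVS
5: ✓ MOVNE  r3←0x21
6: ✓ CMP  NZCV=1000
7: ✓ MOVNE  r2←0xc2
8: · ADDVS

VAL = 0xc2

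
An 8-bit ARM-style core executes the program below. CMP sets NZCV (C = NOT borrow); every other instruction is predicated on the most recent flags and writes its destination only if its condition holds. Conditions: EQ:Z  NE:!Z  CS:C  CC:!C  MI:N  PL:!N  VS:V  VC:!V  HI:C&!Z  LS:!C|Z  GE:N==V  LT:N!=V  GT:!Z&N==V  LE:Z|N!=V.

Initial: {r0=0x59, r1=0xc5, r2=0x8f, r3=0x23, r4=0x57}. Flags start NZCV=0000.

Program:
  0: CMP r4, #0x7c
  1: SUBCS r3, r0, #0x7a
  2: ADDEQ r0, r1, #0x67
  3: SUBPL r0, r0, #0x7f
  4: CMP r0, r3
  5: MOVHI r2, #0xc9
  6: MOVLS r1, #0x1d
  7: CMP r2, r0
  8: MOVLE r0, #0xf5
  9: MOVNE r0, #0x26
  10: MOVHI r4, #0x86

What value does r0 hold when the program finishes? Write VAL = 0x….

0: ✓ CMP  NZCV=1000
1: · SUBCS
2: · ADDEQ
3: · SUBPL
4: ✓ CMP  NZCV=0010
5: ✓ MOVHI  r2←0xc9
6: · MOVLS
7: ✓ CMP  NZCV=0011
8: ✓ MOVLE  r0←0xf5
9: ✓ MOVNE  r0←0x26
10: ✓ MOVHI  r4←0x86

VAL = 0x26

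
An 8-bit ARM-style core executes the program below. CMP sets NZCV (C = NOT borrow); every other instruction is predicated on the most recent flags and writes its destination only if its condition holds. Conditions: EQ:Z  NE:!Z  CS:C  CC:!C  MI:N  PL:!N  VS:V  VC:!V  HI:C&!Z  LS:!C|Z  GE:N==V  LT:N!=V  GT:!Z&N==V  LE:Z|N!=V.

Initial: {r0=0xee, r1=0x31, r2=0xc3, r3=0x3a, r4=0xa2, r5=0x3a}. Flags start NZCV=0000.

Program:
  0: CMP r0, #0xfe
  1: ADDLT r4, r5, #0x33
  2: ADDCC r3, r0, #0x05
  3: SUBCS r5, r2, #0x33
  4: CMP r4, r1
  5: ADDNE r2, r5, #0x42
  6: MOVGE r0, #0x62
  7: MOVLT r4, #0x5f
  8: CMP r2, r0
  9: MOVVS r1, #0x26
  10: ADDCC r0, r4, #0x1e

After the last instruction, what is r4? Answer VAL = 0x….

VAL = 0x6d

[0] flags=1000 → (cmp)
[1] flags=1000 LT?T → r4=0x6d
[2] flags=1000 CC?T → r3=0xf3
[3] flags=1000 CS?F → skip
[4] flags=0010 → (cmp)
[5] flags=0010 NE?T → r2=0x7c
[6] flags=0010 GE?T → r0=0x62
[7] flags=0010 LT?F → skip
[8] flags=0010 → (cmp)
[9] flags=0010 VS?F → skip
[10] flags=0010 CC?F → skip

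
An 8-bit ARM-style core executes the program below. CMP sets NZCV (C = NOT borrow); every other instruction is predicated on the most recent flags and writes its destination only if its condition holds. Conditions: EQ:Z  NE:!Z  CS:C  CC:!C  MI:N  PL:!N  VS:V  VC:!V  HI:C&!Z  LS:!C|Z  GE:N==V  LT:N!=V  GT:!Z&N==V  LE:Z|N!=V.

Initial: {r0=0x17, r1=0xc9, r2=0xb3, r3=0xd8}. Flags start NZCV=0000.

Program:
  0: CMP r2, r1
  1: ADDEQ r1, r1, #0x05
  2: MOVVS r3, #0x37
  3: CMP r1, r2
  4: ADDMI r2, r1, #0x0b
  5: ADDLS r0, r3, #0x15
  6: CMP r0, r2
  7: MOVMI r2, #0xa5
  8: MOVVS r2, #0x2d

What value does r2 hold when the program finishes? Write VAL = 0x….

0: ✓ CMP  NZCV=1000
1: · ADDEQ
2: · MOVVS
3: ✓ CMP  NZCV=0010
4: · ADDMI
5: · ADDLS
6: ✓ CMP  NZCV=0000
7: · MOVMI
8: · MOVVS

VAL = 0xb3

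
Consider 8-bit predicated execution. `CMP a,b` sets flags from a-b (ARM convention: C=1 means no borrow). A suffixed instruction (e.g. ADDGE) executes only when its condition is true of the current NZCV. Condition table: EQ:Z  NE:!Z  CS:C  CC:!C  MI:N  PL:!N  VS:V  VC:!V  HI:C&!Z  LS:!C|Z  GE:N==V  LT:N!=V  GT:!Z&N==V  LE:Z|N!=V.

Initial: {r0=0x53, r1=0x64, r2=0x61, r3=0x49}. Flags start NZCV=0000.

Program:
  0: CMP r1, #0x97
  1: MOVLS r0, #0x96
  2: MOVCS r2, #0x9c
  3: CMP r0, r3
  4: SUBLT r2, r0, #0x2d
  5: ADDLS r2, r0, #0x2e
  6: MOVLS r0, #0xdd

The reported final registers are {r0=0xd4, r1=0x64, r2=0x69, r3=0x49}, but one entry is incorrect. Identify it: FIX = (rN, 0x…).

0: ✓ CMP  NZCV=1001
1: ✓ MOVLS  r0←0x96
2: · MOVCS
3: ✓ CMP  NZCV=0011
4: ✓ SUBLT  r2←0x69
5: · ADDLS
6: · MOVLS

FIX = (r0, 0x96)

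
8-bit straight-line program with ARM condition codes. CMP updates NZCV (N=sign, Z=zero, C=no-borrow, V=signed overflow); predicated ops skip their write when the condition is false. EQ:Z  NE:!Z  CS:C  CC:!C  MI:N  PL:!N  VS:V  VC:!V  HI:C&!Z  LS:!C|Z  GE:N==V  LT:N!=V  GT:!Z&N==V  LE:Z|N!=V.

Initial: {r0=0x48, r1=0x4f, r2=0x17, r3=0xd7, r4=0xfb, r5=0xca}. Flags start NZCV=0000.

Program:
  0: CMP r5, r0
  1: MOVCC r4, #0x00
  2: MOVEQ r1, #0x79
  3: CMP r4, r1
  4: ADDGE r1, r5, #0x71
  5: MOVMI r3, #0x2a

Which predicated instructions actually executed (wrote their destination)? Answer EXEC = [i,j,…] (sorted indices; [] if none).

EXEC = [5]

[0] flags=1010 → (cmp)
[1] flags=1010 CC?F → skip
[2] flags=1010 EQ?F → skip
[3] flags=1010 → (cmp)
[4] flags=1010 GE?F → skip
[5] flags=1010 MI?T → r3=0x2a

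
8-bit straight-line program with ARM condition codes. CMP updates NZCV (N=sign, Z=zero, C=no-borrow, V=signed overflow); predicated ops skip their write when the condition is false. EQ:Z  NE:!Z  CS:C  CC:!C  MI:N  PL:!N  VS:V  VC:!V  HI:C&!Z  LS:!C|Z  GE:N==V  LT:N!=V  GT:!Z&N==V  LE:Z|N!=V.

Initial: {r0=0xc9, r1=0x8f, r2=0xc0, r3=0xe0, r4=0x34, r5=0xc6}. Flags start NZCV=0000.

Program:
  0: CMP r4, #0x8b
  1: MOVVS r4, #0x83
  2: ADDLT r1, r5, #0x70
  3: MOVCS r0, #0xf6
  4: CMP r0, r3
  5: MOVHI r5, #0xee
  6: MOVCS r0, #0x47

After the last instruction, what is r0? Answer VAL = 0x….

0: ✓ CMP  NZCV=1001
1: ✓ MOVVS  r4←0x83
2: · ADDLT
3: · MOVCS
4: ✓ CMP  NZCV=1000
5: · MOVHI
6: · MOVCS

VAL = 0xc9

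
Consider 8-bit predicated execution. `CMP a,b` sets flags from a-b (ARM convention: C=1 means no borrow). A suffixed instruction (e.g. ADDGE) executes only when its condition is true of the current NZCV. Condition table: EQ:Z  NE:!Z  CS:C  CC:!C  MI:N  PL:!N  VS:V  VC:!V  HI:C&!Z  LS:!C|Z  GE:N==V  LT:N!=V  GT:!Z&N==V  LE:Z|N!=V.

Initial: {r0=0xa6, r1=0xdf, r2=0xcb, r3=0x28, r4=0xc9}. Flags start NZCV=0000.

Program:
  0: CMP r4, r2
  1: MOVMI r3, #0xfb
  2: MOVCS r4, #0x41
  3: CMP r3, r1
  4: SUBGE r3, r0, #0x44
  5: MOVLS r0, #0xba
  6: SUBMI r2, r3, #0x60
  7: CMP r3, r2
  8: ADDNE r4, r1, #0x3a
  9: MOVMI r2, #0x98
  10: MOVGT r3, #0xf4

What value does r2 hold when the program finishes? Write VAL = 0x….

VAL = 0x98

0: ✓ CMP  NZCV=1000
1: ✓ MOVMI  r3←0xfb
2: · MOVCS
3: ✓ CMP  NZCV=0010
4: ✓ SUBGE  r3←0x62
5: · MOVLS
6: · SUBMI
7: ✓ CMP  NZCV=1001
8: ✓ ADDNE  r4←0x19
9: ✓ MOVMI  r2←0x98
10: ✓ MOVGT  r3←0xf4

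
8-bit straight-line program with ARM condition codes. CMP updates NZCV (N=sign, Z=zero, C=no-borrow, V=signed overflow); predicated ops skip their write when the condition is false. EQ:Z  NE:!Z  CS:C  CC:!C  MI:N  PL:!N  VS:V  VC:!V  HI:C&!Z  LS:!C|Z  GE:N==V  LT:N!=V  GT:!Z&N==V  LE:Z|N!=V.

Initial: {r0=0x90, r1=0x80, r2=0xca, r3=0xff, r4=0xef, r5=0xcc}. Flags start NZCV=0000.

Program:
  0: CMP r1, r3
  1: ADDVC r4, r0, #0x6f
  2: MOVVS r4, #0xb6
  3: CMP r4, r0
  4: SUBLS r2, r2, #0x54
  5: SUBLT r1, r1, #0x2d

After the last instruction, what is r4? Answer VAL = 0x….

VAL = 0xff

[0] flags=1000 → (cmp)
[1] flags=1000 VC?T → r4=0xff
[2] flags=1000 VS?F → skip
[3] flags=0010 → (cmp)
[4] flags=0010 LS?F → skip
[5] flags=0010 LT?F → skip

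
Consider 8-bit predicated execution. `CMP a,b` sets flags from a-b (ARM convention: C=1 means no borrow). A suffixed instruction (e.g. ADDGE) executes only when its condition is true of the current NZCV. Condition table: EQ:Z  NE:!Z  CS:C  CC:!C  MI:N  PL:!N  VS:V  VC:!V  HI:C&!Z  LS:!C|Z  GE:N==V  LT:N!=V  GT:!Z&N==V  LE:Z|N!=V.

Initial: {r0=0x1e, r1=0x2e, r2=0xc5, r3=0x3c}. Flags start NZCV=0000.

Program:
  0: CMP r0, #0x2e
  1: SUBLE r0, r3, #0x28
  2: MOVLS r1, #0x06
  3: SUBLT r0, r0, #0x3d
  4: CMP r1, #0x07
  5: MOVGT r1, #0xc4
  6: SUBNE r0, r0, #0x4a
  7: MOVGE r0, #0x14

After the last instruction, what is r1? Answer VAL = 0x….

VAL = 0x06

[0] flags=1000 → (cmp)
[1] flags=1000 LE?T → r0=0x14
[2] flags=1000 LS?T → r1=0x06
[3] flags=1000 LT?T → r0=0xd7
[4] flags=1000 → (cmp)
[5] flags=1000 GT?F → skip
[6] flags=1000 NE?T → r0=0x8d
[7] flags=1000 GE?F → skip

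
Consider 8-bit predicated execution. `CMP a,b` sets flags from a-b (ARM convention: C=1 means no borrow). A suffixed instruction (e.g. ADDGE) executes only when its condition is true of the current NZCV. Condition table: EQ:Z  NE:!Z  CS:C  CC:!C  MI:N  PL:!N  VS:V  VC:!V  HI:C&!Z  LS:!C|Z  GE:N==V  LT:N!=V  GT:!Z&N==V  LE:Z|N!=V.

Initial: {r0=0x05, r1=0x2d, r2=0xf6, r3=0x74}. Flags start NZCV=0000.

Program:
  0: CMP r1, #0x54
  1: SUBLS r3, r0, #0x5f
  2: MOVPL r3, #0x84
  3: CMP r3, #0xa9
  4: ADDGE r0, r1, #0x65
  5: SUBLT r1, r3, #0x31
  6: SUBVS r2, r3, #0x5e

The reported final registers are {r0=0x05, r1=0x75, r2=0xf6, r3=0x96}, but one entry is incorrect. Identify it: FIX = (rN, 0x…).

0: ✓ CMP  NZCV=1000
1: ✓ SUBLS  r3←0xa6
2: · MOVPL
3: ✓ CMP  NZCV=1000
4: · ADDGE
5: ✓ SUBLT  r1←0x75
6: · SUBVS

FIX = (r3, 0xa6)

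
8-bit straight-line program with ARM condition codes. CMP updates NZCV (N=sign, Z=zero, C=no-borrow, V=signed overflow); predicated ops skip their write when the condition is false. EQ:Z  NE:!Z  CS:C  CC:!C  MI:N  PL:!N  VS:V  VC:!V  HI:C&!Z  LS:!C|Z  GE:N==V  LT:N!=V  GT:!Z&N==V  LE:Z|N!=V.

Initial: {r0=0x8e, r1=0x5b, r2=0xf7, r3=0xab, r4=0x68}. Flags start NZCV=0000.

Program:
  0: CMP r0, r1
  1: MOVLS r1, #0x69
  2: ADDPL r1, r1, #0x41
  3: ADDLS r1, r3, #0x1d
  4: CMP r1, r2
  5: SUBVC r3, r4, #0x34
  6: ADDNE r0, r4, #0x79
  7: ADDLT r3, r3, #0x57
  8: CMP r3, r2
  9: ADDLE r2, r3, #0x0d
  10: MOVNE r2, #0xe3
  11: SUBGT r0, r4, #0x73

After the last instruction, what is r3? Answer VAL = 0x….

[0] flags=0011 → (cmp)
[1] flags=0011 LS?F → skip
[2] flags=0011 PL?T → r1=0x9c
[3] flags=0011 LS?F → skip
[4] flags=1000 → (cmp)
[5] flags=1000 VC?T → r3=0x34
[6] flags=1000 NE?T → r0=0xe1
[7] flags=1000 LT?T → r3=0x8b
[8] flags=1000 → (cmp)
[9] flags=1000 LE?T → r2=0x98
[10] flags=1000 NE?T → r2=0xe3
[11] flags=1000 GT?F → skip

VAL = 0x8b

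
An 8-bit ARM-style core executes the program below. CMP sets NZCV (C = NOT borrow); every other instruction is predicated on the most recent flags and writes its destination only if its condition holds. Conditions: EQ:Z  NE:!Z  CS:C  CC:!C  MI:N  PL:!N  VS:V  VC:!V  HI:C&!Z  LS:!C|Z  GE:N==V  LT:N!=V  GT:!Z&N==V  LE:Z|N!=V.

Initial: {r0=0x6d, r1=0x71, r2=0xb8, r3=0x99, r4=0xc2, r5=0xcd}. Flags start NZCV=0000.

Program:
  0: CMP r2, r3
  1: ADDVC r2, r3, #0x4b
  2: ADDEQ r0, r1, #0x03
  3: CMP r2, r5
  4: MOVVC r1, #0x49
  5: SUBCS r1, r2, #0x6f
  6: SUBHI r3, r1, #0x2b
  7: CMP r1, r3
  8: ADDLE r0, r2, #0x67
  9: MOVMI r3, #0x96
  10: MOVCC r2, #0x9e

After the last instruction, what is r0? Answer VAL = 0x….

[0] flags=0010 → (cmp)
[1] flags=0010 VC?T → r2=0xe4
[2] flags=0010 EQ?F → skip
[3] flags=0010 → (cmp)
[4] flags=0010 VC?T → r1=0x49
[5] flags=0010 CS?T → r1=0x75
[6] flags=0010 HI?T → r3=0x4a
[7] flags=0010 → (cmp)
[8] flags=0010 LE?F → skip
[9] flags=0010 MI?F → skip
[10] flags=0010 CC?F → skip

VAL = 0x6d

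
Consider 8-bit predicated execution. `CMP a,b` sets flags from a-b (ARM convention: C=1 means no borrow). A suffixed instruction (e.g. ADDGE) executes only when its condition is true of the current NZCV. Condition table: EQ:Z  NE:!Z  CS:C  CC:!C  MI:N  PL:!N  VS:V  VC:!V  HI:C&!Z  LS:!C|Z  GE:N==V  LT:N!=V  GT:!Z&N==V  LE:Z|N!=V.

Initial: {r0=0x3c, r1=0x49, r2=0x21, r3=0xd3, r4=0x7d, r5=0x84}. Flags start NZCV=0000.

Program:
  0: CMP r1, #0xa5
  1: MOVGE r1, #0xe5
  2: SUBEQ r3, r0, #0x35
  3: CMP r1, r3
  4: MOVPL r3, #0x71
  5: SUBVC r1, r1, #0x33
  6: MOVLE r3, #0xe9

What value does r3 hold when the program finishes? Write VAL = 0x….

[0] flags=1001 → (cmp)
[1] flags=1001 GE?T → r1=0xe5
[2] flags=1001 EQ?F → skip
[3] flags=0010 → (cmp)
[4] flags=0010 PL?T → r3=0x71
[5] flags=0010 VC?T → r1=0xb2
[6] flags=0010 LE?F → skip

VAL = 0x71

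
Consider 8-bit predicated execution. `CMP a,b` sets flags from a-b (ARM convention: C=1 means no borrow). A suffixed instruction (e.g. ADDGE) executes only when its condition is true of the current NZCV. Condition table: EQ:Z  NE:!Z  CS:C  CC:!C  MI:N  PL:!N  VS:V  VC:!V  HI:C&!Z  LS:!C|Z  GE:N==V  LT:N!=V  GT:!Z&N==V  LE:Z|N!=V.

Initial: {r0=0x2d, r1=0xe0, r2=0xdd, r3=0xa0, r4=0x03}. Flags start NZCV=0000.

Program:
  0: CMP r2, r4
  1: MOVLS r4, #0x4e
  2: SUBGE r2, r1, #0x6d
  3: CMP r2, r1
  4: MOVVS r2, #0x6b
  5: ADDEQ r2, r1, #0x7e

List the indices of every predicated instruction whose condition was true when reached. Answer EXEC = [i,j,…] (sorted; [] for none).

0: ✓ CMP  NZCV=1010
1: · MOVLS
2: · SUBGE
3: ✓ CMP  NZCV=1000
4: · MOVVS
5: · ADDEQ

EXEC = []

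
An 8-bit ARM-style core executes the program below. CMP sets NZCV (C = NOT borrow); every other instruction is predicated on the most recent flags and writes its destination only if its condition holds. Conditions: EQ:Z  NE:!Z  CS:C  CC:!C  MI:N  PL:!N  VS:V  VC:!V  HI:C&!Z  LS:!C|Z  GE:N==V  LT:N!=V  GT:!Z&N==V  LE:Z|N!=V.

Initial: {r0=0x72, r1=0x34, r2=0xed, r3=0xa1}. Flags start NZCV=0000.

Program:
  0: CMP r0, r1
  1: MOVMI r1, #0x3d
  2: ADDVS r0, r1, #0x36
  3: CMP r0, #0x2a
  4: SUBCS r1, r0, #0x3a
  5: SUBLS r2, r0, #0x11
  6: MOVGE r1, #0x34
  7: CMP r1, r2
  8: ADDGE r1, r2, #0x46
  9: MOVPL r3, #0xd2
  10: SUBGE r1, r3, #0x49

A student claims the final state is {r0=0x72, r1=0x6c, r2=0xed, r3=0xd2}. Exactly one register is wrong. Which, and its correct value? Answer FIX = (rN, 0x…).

0: ✓ CMP  NZCV=0010
1: · MOVMI
2: · ADDVS
3: ✓ CMP  NZCV=0010
4: ✓ SUBCS  r1←0x38
5: · SUBLS
6: ✓ MOVGE  r1←0x34
7: ✓ CMP  NZCV=0000
8: ✓ ADDGE  r1←0x33
9: ✓ MOVPL  r3←0xd2
10: ✓ SUBGE  r1←0x89

FIX = (r1, 0x89)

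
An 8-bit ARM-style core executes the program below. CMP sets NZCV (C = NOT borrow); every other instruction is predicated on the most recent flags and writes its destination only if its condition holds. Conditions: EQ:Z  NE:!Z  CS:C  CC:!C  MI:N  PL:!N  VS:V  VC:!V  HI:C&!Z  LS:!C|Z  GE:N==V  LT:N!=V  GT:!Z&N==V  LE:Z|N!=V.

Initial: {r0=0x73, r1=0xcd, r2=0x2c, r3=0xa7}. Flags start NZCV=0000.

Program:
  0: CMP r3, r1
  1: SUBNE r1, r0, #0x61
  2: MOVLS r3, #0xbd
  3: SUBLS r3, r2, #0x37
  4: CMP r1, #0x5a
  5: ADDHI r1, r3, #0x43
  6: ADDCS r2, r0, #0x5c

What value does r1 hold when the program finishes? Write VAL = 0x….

0: ✓ CMP  NZCV=1000
1: ✓ SUBNE  r1←0x12
2: ✓ MOVLS  r3←0xbd
3: ✓ SUBLS  r3←0xf5
4: ✓ CMP  NZCV=1000
5: · ADDHI
6: · ADDCS

VAL = 0x12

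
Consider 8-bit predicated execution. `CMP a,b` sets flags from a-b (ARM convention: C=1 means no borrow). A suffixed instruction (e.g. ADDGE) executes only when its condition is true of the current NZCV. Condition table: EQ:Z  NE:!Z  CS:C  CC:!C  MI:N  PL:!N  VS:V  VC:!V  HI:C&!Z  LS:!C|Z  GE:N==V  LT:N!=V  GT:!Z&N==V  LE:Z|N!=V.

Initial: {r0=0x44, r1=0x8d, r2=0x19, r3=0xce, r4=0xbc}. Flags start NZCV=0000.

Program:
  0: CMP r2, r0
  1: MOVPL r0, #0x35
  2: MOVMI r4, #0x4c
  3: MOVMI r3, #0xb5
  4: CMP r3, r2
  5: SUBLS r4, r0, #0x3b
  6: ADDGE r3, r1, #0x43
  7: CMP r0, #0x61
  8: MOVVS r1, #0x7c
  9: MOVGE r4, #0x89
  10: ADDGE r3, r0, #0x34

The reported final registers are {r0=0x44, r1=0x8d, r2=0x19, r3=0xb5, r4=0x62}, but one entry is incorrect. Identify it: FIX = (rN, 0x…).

[0] flags=1000 → (cmp)
[1] flags=1000 PL?F → skip
[2] flags=1000 MI?T → r4=0x4c
[3] flags=1000 MI?T → r3=0xb5
[4] flags=1010 → (cmp)
[5] flags=1010 LS?F → skip
[6] flags=1010 GE?F → skip
[7] flags=1000 → (cmp)
[8] flags=1000 VS?F → skip
[9] flags=1000 GE?F → skip
[10] flags=1000 GE?F → skip

FIX = (r4, 0x4c)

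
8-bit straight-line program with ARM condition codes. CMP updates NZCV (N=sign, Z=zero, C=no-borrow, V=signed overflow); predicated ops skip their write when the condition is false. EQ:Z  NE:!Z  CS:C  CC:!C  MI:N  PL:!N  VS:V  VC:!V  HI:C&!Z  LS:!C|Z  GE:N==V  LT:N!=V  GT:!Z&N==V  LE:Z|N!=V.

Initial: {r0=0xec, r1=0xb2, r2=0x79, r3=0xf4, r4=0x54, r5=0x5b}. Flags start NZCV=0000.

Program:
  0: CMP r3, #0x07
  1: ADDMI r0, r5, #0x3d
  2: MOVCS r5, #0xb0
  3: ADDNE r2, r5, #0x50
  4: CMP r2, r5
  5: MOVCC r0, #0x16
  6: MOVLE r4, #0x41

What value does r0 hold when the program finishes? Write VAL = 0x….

[0] flags=1010 → (cmp)
[1] flags=1010 MI?T → r0=0x98
[2] flags=1010 CS?T → r5=0xb0
[3] flags=1010 NE?T → r2=0x00
[4] flags=0000 → (cmp)
[5] flags=0000 CC?T → r0=0x16
[6] flags=0000 LE?F → skip

VAL = 0x16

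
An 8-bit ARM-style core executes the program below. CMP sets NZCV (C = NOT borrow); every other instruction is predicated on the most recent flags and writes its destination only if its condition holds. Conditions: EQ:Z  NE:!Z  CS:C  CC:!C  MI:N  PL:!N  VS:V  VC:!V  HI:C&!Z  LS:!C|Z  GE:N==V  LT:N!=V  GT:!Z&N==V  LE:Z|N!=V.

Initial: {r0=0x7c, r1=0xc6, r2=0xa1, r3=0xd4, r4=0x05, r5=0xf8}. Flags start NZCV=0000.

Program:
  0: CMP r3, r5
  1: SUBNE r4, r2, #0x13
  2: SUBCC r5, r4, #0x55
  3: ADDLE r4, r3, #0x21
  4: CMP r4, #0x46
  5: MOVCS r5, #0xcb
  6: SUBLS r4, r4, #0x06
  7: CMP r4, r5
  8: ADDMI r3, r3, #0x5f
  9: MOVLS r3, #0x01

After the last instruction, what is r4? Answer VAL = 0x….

[0] flags=1000 → (cmp)
[1] flags=1000 NE?T → r4=0x8e
[2] flags=1000 CC?T → r5=0x39
[3] flags=1000 LE?T → r4=0xf5
[4] flags=1010 → (cmp)
[5] flags=1010 CS?T → r5=0xcb
[6] flags=1010 LS?F → skip
[7] flags=0010 → (cmp)
[8] flags=0010 MI?F → skip
[9] flags=0010 LS?F → skip

VAL = 0xf5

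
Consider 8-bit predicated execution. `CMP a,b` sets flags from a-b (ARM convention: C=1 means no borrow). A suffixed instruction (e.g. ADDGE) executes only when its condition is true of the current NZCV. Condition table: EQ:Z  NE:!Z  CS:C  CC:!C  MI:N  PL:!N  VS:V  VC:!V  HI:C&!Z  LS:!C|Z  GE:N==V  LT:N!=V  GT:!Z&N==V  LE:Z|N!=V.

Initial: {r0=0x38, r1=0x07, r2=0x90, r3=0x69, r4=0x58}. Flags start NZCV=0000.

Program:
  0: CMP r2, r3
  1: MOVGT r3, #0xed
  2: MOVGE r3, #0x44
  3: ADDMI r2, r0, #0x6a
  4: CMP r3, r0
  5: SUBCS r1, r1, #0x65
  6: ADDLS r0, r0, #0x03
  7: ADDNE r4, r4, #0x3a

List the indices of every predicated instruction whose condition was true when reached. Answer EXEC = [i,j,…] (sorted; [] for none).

EXEC = [5,7]

[0] flags=0011 → (cmp)
[1] flags=0011 GT?F → skip
[2] flags=0011 GE?F → skip
[3] flags=0011 MI?F → skip
[4] flags=0010 → (cmp)
[5] flags=0010 CS?T → r1=0xa2
[6] flags=0010 LS?F → skip
[7] flags=0010 NE?T → r4=0x92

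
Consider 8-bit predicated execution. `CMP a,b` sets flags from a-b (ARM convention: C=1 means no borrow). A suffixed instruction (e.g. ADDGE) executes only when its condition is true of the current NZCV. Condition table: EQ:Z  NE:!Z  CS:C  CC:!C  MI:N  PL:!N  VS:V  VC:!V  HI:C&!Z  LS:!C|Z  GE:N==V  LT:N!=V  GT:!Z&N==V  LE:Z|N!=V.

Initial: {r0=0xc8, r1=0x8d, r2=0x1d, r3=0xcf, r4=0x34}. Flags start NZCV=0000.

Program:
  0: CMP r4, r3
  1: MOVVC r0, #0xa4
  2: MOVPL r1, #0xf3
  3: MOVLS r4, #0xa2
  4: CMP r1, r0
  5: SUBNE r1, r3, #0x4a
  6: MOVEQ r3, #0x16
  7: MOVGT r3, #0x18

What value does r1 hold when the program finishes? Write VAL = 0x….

VAL = 0x85

[0] flags=0000 → (cmp)
[1] flags=0000 VC?T → r0=0xa4
[2] flags=0000 PL?T → r1=0xf3
[3] flags=0000 LS?T → r4=0xa2
[4] flags=0010 → (cmp)
[5] flags=0010 NE?T → r1=0x85
[6] flags=0010 EQ?F → skip
[7] flags=0010 GT?T → r3=0x18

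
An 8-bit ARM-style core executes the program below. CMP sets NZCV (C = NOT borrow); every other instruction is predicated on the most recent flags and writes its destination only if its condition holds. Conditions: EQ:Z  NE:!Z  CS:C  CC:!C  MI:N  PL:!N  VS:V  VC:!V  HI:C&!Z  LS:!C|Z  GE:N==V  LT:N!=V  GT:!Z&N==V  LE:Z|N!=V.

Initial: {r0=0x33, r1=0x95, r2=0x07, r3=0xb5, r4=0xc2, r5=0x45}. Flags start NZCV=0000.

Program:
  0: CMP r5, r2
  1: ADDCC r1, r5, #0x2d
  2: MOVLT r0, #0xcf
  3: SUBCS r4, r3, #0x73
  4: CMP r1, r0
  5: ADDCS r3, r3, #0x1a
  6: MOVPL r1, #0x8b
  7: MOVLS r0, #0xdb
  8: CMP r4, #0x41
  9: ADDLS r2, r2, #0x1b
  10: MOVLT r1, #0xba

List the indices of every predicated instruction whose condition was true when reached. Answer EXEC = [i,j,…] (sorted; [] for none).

EXEC = [3,5,6]

0: ✓ CMP  NZCV=0010
1: · ADDCC
2: · MOVLT
3: ✓ SUBCS  r4←0x42
4: ✓ CMP  NZCV=0011
5: ✓ ADDCS  r3←0xcf
6: ✓ MOVPL  r1←0x8b
7: · MOVLS
8: ✓ CMP  NZCV=0010
9: · ADDLS
10: · MOVLT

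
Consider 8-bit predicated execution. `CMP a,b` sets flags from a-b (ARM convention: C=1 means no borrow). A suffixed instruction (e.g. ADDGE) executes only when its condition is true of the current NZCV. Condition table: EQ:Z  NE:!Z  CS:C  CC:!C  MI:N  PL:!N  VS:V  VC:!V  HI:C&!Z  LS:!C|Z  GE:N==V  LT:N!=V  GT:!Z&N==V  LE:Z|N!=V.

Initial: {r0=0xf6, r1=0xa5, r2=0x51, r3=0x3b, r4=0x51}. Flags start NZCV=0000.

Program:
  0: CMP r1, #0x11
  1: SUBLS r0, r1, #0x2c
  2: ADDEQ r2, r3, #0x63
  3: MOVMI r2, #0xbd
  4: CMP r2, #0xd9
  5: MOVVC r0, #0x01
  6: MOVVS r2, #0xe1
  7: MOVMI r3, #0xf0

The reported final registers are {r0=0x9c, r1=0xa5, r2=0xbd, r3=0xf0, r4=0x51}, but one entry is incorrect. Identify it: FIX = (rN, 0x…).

FIX = (r0, 0x01)

[0] flags=1010 → (cmp)
[1] flags=1010 LS?F → skip
[2] flags=1010 EQ?F → skip
[3] flags=1010 MI?T → r2=0xbd
[4] flags=1000 → (cmp)
[5] flags=1000 VC?T → r0=0x01
[6] flags=1000 VS?F → skip
[7] flags=1000 MI?T → r3=0xf0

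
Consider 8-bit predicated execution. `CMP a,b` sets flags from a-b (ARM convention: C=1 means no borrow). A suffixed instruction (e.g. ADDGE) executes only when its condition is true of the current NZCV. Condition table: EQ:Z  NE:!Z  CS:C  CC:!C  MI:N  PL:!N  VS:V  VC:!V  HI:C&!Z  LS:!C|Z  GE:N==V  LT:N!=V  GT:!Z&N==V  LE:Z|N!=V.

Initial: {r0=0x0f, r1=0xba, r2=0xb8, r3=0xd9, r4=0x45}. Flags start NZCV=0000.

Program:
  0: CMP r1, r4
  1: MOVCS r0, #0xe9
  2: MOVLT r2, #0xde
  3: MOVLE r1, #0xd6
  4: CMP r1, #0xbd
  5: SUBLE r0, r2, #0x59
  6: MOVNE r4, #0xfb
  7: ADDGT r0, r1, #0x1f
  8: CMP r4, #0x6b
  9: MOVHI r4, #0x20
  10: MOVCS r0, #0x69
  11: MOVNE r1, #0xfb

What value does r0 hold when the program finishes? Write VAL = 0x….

VAL = 0x69

[0] flags=0011 → (cmp)
[1] flags=0011 CS?T → r0=0xe9
[2] flags=0011 LT?T → r2=0xde
[3] flags=0011 LE?T → r1=0xd6
[4] flags=0010 → (cmp)
[5] flags=0010 LE?F → skip
[6] flags=0010 NE?T → r4=0xfb
[7] flags=0010 GT?T → r0=0xf5
[8] flags=1010 → (cmp)
[9] flags=1010 HI?T → r4=0x20
[10] flags=1010 CS?T → r0=0x69
[11] flags=1010 NE?T → r1=0xfb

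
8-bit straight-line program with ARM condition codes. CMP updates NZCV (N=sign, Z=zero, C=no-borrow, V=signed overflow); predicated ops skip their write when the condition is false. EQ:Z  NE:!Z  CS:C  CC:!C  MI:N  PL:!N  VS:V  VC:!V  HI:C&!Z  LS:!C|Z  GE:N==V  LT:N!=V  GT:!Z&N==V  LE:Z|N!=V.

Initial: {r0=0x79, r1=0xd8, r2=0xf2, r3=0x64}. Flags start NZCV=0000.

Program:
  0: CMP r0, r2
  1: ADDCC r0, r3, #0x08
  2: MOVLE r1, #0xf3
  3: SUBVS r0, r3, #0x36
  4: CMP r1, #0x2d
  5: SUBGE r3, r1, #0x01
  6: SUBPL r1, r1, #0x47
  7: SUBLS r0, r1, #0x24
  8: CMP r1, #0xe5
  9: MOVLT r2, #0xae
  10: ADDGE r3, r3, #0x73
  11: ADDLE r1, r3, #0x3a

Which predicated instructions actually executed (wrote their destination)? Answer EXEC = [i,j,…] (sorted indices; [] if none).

0: ✓ CMP  NZCV=1001
1: ✓ ADDCC  r0←0x6c
2: · MOVLE
3: ✓ SUBVS  r0←0x2e
4: ✓ CMP  NZCV=1010
5: · SUBGE
6: · SUBPL
7: · SUBLS
8: ✓ CMP  NZCV=1000
9: ✓ MOVLT  r2←0xae
10: · ADDGE
11: ✓ ADDLE  r1←0x9e

EXEC = [1,3,9,11]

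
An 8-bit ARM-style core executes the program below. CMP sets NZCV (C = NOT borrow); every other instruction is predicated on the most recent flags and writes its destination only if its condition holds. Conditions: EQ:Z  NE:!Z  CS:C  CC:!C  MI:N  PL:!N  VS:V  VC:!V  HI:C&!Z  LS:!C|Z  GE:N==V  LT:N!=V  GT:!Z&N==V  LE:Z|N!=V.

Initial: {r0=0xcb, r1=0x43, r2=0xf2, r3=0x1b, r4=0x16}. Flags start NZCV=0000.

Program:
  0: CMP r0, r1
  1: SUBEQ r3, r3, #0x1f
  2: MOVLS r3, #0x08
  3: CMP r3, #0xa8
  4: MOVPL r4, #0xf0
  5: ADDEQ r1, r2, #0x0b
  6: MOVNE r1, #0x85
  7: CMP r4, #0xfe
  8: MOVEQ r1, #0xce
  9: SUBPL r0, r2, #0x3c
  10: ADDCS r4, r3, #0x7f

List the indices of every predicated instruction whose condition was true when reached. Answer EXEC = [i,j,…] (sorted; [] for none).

EXEC = [4,6]

[0] flags=1010 → (cmp)
[1] flags=1010 EQ?F → skip
[2] flags=1010 LS?F → skip
[3] flags=0000 → (cmp)
[4] flags=0000 PL?T → r4=0xf0
[5] flags=0000 EQ?F → skip
[6] flags=0000 NE?T → r1=0x85
[7] flags=1000 → (cmp)
[8] flags=1000 EQ?F → skip
[9] flags=1000 PL?F → skip
[10] flags=1000 CS?F → skip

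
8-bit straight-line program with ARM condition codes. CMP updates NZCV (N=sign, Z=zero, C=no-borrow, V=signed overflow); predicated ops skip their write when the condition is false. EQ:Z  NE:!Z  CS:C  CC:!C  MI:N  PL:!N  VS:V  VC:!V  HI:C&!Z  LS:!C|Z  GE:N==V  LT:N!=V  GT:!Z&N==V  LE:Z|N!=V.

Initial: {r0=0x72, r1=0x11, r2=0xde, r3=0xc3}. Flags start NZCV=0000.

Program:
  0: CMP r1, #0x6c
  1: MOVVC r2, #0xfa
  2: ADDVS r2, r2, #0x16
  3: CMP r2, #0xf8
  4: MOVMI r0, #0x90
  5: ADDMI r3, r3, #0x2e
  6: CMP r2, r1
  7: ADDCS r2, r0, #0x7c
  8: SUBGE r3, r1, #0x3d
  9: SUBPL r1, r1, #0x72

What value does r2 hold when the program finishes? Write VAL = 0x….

0: ✓ CMP  NZCV=1000
1: ✓ MOVVC  r2←0xfa
2: · ADDVS
3: ✓ CMP  NZCV=0010
4: · MOVMI
5: · ADDMI
6: ✓ CMP  NZCV=1010
7: ✓ ADDCS  r2←0xee
8: · SUBGE
9: · SUBPL

VAL = 0xee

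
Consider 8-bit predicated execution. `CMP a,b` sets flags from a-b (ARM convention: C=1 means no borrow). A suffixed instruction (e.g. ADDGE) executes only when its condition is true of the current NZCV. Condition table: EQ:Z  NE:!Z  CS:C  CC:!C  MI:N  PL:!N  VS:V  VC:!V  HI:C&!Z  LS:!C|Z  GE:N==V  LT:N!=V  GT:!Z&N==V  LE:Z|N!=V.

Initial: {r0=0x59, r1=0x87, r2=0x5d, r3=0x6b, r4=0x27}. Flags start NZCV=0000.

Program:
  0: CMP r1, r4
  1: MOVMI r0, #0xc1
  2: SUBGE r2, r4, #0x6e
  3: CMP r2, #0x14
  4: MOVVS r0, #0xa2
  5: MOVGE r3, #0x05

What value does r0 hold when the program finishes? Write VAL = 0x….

VAL = 0x59

[0] flags=0011 → (cmp)
[1] flags=0011 MI?F → skip
[2] flags=0011 GE?F → skip
[3] flags=0010 → (cmp)
[4] flags=0010 VS?F → skip
[5] flags=0010 GE?T → r3=0x05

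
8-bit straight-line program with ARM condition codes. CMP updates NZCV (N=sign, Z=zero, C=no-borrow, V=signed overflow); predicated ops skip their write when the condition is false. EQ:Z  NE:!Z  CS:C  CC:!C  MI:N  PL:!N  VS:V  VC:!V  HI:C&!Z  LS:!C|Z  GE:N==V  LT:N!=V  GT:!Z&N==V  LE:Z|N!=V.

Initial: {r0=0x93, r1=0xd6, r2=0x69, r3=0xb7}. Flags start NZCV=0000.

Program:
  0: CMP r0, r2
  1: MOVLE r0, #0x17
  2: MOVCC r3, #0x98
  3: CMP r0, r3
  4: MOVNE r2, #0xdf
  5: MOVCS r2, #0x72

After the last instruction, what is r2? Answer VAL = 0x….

VAL = 0xdf

[0] flags=0011 → (cmp)
[1] flags=0011 LE?T → r0=0x17
[2] flags=0011 CC?F → skip
[3] flags=0000 → (cmp)
[4] flags=0000 NE?T → r2=0xdf
[5] flags=0000 CS?F → skip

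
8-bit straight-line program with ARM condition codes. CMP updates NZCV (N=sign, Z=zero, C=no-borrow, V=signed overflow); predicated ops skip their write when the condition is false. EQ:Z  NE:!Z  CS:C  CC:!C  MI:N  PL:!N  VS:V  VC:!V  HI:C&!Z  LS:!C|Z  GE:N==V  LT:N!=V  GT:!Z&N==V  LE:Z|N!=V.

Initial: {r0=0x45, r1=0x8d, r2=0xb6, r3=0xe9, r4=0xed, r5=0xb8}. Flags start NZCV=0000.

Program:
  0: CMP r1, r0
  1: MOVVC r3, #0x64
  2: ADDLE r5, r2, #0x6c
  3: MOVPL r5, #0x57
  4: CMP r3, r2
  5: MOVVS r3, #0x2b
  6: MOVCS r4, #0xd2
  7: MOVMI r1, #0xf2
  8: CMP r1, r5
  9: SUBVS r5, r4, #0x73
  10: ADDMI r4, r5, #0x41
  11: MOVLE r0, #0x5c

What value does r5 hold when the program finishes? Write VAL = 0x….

[0] flags=0011 → (cmp)
[1] flags=0011 VC?F → skip
[2] flags=0011 LE?T → r5=0x22
[3] flags=0011 PL?T → r5=0x57
[4] flags=0010 → (cmp)
[5] flags=0010 VS?F → skip
[6] flags=0010 CS?T → r4=0xd2
[7] flags=0010 MI?F → skip
[8] flags=0011 → (cmp)
[9] flags=0011 VS?T → r5=0x5f
[10] flags=0011 MI?F → skip
[11] flags=0011 LE?T → r0=0x5c

VAL = 0x5f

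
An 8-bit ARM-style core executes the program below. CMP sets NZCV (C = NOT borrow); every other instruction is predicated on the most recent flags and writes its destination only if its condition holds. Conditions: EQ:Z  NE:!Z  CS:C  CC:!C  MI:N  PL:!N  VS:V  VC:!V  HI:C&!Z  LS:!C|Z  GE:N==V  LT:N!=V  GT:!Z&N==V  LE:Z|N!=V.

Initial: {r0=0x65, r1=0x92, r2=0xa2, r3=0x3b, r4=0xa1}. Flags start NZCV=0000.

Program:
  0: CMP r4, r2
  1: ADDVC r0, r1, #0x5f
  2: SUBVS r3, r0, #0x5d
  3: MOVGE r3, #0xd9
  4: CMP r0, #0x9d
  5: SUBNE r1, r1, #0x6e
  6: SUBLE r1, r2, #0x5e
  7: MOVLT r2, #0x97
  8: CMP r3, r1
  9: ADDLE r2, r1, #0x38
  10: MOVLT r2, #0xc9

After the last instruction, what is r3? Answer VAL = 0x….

[0] flags=1000 → (cmp)
[1] flags=1000 VC?T → r0=0xf1
[2] flags=1000 VS?F → skip
[3] flags=1000 GE?F → skip
[4] flags=0010 → (cmp)
[5] flags=0010 NE?T → r1=0x24
[6] flags=0010 LE?F → skip
[7] flags=0010 LT?F → skip
[8] flags=0010 → (cmp)
[9] flags=0010 LE?F → skip
[10] flags=0010 LT?F → skip

VAL = 0x3b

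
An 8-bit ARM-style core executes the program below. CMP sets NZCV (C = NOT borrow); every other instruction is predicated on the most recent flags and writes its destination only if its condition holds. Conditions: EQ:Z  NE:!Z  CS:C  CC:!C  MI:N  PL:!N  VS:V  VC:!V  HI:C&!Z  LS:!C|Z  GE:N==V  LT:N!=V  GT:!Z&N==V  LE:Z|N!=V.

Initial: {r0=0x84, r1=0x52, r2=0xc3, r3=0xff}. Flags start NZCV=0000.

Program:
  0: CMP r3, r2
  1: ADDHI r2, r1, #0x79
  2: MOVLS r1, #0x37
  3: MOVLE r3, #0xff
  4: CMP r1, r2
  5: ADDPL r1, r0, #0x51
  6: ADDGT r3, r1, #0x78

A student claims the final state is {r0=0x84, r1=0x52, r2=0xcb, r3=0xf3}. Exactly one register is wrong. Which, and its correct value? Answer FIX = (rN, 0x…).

0: ✓ CMP  NZCV=0010
1: ✓ ADDHI  r2←0xcb
2: · MOVLS
3: · MOVLE
4: ✓ CMP  NZCV=1001
5: · ADDPL
6: ✓ ADDGT  r3←0xca

FIX = (r3, 0xca)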